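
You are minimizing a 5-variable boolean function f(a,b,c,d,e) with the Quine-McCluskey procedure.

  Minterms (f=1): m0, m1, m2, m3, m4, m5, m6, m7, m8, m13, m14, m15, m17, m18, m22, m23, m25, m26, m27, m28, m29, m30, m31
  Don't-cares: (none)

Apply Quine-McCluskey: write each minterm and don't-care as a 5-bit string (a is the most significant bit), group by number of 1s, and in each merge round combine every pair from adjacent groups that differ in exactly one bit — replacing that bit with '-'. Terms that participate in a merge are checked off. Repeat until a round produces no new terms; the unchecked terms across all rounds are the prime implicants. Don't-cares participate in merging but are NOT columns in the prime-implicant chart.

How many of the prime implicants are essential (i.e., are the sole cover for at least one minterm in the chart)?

Round 0: 00000✓ 00001✓ 00010✓ 00011✓ 00100✓ 00101✓ 00110✓ 00111✓ 01000✓ 01101✓ 01110✓ 01111✓ 10001✓ 10010✓ 10110✓ 10111✓ 11001✓ 11010✓ 11011✓ 11100✓ 11101✓ 11110✓ 11111✓
Round 1: -0001 -0010✓ -0110✓ -0111✓ -1101✓ -1110✓ -1111✓ 0-000 0-101✓ 0-110✓ 0-111✓ 00-00✓ 00-01✓ 00-10✓ 00-11✓ 000-0✓ 000-1✓ 0000-✓ 0001-✓ 001-0✓ 001-1✓ 0010-✓ 0011-✓ 011-1✓ 0111-✓ 1-001 1-010✓ 1-110✓ 1-111✓ 10-10✓ 1011-✓ 11-01✓ 11-10✓ 11-11✓ 110-1✓ 1101-✓ 111-0✓ 111-1✓ 1110-✓ 1111-✓
Round 2: --110✓ --111✓ -0-10 -011-✓ -11-1 -111-✓ 0-1-1 0-11-✓ 00--0✓ 00--1✓ 00-0-✓ 00-1-✓ 000--✓ 001--✓ 1--10 1-11-✓ 11--1 11-1- 111--
Round 3: --11- 00---
PIs = {--11-, -0-10, -0001, -11-1, 0-000, 0-1-1, 00---, 1--10, 1-001, 11--1, 11-1-, 111--}
Coverage chart:
  m0: 0-000,00---
  m1: -0001,00---
  m2: -0-10,00---
  m3: 00--- ←essential
  m4: 00--- ←essential
  m5: 0-1-1,00---
  m6: --11-,-0-10,00---
  m7: --11-,0-1-1,00---
  m8: 0-000 ←essential
  m13: -11-1,0-1-1
  m14: --11- ←essential
  m15: --11-,-11-1,0-1-1
  m17: -0001,1-001
  m18: -0-10,1--10
  m22: --11-,-0-10,1--10
  m23: --11- ←essential
  m25: 1-001,11--1
  m26: 1--10,11-1-
  m27: 11--1,11-1-
  m28: 111-- ←essential
  m29: -11-1,11--1,111--
  m30: --11-,1--10,11-1-,111--
  m31: --11-,-11-1,11--1,11-1-,111--
Essential: --11-, 0-000, 00---, 111--

4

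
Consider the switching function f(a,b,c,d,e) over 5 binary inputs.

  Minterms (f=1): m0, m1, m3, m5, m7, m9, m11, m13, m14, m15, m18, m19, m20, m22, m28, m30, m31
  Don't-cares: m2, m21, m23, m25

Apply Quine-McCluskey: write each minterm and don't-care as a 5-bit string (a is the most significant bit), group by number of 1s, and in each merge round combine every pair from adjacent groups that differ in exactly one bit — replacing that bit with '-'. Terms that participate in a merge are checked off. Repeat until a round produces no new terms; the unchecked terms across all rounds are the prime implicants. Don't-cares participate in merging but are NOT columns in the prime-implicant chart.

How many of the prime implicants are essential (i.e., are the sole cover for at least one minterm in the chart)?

Round 0: 00000✓ 00001✓ 00010✓ 00011✓ 00101✓ 00111✓ 01001✓ 01011✓ 01101✓ 01110✓ 01111✓ 10010✓ 10011✓ 10100✓ 10101✓ 10110✓ 10111✓ 11001✓ 11100✓ 11110✓ 11111✓
Round 1: -0010✓ -0011✓ -0101✓ -0111✓ -1001 -1110✓ -1111✓ 0-001✓ 0-011✓ 0-101✓ 0-111✓ 00-01✓ 00-11✓ 000-0✓ 000-1✓ 0000-✓ 0001-✓ 001-1✓ 01-01✓ 01-11✓ 010-1✓ 011-1✓ 0111-✓ 1-100✓ 1-110✓ 1-111✓ 10-10✓ 10-11✓ 1001-✓ 101-0✓ 101-1✓ 1010-✓ 1011-✓ 111-0✓ 1111-✓
Round 2: --111 -0-11 -001- -01-1 -111- 0--01✓ 0--11✓ 0-0-1✓ 0-1-1✓ 00--1✓ 000-- 01--1✓ 1-1-0 1-11- 10-1- 101--
Round 3: 0---1
PIs = {--111, -0-11, -001-, -01-1, -1001, -111-, 0---1, 000--, 1-1-0, 1-11-, 10-1-, 101--}
Coverage chart:
  m0: 000-- ←essential
  m1: 0---1,000--
  m3: -0-11,-001-,0---1,000--
  m5: -01-1,0---1
  m7: --111,-0-11,-01-1,0---1
  m9: -1001,0---1
  m11: 0---1 ←essential
  m13: 0---1 ←essential
  m14: -111- ←essential
  m15: --111,-111-,0---1
  m18: -001-,10-1-
  m19: -0-11,-001-,10-1-
  m20: 1-1-0,101--
  m22: 1-1-0,1-11-,10-1-,101--
  m28: 1-1-0 ←essential
  m30: -111-,1-1-0,1-11-
  m31: --111,-111-,1-11-
Essential: -111-, 0---1, 000--, 1-1-0

4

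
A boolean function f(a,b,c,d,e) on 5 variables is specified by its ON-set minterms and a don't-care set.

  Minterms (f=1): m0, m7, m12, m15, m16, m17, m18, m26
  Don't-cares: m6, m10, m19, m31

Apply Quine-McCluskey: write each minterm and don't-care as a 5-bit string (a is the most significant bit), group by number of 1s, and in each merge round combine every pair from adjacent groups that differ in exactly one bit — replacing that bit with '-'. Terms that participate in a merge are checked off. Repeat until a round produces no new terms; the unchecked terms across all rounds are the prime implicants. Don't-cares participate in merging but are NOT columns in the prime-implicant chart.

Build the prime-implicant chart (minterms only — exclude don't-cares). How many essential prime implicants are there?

3

Round 0: 00000✓ 00110✓ 00111✓ 01010✓ 01100 01111✓ 10000✓ 10001✓ 10010✓ 10011✓ 11010✓ 11111✓
Round 1: -0000 -1010 -1111 0-111 0011- 1-010 100-0✓ 100-1✓ 1000-✓ 1001-✓
Round 2: 100--
PIs = {-0000, -1010, -1111, 0-111, 0011-, 01100, 1-010, 100--}
Coverage chart:
  m0: -0000 ←essential
  m7: 0-111,0011-
  m12: 01100 ←essential
  m15: -1111,0-111
  m16: -0000,100--
  m17: 100-- ←essential
  m18: 1-010,100--
  m26: -1010,1-010
Essential: -0000, 01100, 100--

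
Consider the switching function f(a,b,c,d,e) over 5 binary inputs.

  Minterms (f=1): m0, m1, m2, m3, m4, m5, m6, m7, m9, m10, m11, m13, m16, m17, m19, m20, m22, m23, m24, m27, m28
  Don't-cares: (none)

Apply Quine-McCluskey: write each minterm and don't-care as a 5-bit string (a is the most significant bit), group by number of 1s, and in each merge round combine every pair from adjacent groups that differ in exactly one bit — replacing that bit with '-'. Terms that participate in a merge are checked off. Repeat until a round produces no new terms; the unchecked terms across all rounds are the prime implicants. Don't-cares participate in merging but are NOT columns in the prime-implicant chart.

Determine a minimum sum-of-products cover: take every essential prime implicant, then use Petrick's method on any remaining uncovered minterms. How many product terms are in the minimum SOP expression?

7

[col 0] 00000*, 00001*, 00010*, 00011*, 00100*, 00101*, 00110*, 00111*, 01001*, 01010*, 01011*, 01101*, 10000*, 10001*, 10011*, 10100*, 10110*, 10111*, 11000*, 11011*, 11100*
[col 1] -0000*, -0001*, -0011*, -0100*, -0110*, -0111*, -1011*, 0-001*, 0-010*, 0-011*, 0-101*, 00-00*, 00-01*, 00-10*, 00-11*, 000-0*, 000-1*, 0000-*, 0001-*, 001-0*, 001-1*, 0010-*, 0011-*, 01-01*, 010-1*, 0101-*, 1-000*, 1-011*, 1-100*, 10-00*, 10-11*, 100-1*, 1000-*, 101-0*, 1011-*, 11-00*
[col 2] --011, -0-00, -0-11, -00-1, -000-, -01-0, -011-, 0--01, 0-0-1, 0-01-, 00--0*, 00--1*, 00-0-*, 00-1-*, 000--*, 001--*, 1--00
[col 3] 00---
Prime implicants: --011, -0-00, -0-11, -00-1, -000-, -01-0, -011-, 0--01, 0-0-1, 0-01-, 00---, 1--00
PI chart (minterm → PIs covering it):
  0 | -0-00,-000-,00---
  1 | -00-1,-000-,0--01,0-0-1,00---
  2 | 0-01-,00---
  3 | --011,-0-11,-00-1,0-0-1,0-01-,00---
  4 | -0-00,-01-0,00---
  5 | 0--01,00---
  6 | -01-0,-011-,00---
  7 | -0-11,-011-,00---
  9 | 0--01,0-0-1
  10 | 0-01-  (sole → essential)
  11 | --011,0-0-1,0-01-
  13 | 0--01  (sole → essential)
  16 | -0-00,-000-,1--00
  17 | -00-1,-000-
  19 | --011,-0-11,-00-1
  20 | -0-00,-01-0,1--00
  22 | -01-0,-011-
  23 | -0-11,-011-
  24 | 1--00  (sole → essential)
  27 | --011  (sole → essential)
  28 | 1--00  (sole → essential)
Essential prime implicants: --011, 0--01, 0-01-, 1--00
Petrick residual → -0-00, -00-1, -011-
Minimum SOP uses 7 PIs: c'de + b'd'e' + b'c'e + b'cd + a'd'e + a'c'd + ad'e'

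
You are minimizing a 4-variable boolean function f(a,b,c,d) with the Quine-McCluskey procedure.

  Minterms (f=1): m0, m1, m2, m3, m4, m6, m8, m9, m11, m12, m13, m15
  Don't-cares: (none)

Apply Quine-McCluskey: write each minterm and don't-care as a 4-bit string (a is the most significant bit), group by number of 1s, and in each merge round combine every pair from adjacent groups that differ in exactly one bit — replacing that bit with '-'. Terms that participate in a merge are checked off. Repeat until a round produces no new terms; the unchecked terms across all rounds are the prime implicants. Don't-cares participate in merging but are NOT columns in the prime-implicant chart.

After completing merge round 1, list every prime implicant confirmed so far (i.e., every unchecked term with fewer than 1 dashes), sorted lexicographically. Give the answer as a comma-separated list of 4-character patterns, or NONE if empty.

NONE

[col 0] 0000*, 0001*, 0010*, 0011*, 0100*, 0110*, 1000*, 1001*, 1011*, 1100*, 1101*, 1111*
[col 1] -000*, -001*, -011*, -100*, 0-00*, 0-10*, 00-0*, 00-1*, 000-*, 001-*, 01-0*, 1-00*, 1-01*, 1-11*, 10-1*, 100-*, 11-1*, 110-*
[col 2] --00, -0-1, -00-, 0--0, 00--, 1--1, 1-0-
Prime implicants: --00, -0-1, -00-, 0--0, 00--, 1--1, 1-0-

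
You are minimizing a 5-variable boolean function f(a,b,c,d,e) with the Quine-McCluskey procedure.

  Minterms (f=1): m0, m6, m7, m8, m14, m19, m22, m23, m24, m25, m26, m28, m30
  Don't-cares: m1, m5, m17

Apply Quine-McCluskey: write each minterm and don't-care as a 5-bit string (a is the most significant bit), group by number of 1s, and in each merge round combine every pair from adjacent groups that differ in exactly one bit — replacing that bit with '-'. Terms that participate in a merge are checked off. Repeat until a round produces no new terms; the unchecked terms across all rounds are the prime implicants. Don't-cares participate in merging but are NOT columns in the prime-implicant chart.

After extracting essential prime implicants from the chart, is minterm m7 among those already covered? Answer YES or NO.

Round 0: 00000✓ 00001✓ 00101✓ 00110✓ 00111✓ 01000✓ 01110✓ 10001✓ 10011✓ 10110✓ 10111✓ 11000✓ 11001✓ 11010✓ 11100✓ 11110✓
Round 1: -0001 -0110✓ -0111✓ -1000 -1110✓ 0-000 0-110✓ 00-01 0000- 001-1 0011-✓ 1-001 1-110✓ 10-11 100-1 1011-✓ 11-00✓ 11-10✓ 110-0✓ 1100- 111-0✓
Round 2: --110 -011- 11--0
PIs = {--110, -0001, -011-, -1000, 0-000, 00-01, 0000-, 001-1, 1-001, 10-11, 100-1, 11--0, 1100-}
Coverage chart:
  m0: 0-000,0000-
  m6: --110,-011-
  m7: -011-,001-1
  m8: -1000,0-000
  m14: --110 ←essential
  m19: 10-11,100-1
  m22: --110,-011-
  m23: -011-,10-11
  m24: -1000,11--0,1100-
  m25: 1-001,1100-
  m26: 11--0 ←essential
  m28: 11--0 ←essential
  m30: --110,11--0
Essential: --110, 11--0

NO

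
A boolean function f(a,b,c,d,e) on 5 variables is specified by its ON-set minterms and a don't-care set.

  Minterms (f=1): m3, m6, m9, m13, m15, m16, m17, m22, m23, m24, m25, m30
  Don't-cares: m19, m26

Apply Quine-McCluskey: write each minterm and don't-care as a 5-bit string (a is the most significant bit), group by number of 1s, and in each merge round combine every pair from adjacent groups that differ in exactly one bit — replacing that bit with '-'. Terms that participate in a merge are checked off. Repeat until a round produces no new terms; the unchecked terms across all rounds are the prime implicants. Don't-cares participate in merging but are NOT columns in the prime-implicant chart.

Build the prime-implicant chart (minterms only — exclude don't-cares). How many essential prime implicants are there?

4

[col 0] 00011*, 00110*, 01001*, 01101*, 01111*, 10000*, 10001*, 10011*, 10110*, 10111*, 11000*, 11001*, 11010*, 11110*
[col 1] -0011, -0110, -1001, 01-01, 011-1, 1-000*, 1-001*, 1-110, 10-11, 100-1, 1000-*, 1011-, 11-10, 110-0, 1100-*
[col 2] 1-00-
Prime implicants: -0011, -0110, -1001, 01-01, 011-1, 1-00-, 1-110, 10-11, 100-1, 1011-, 11-10, 110-0
PI chart (minterm → PIs covering it):
  3 | -0011  (sole → essential)
  6 | -0110  (sole → essential)
  9 | -1001,01-01
  13 | 01-01,011-1
  15 | 011-1  (sole → essential)
  16 | 1-00-  (sole → essential)
  17 | 1-00-,100-1
  22 | -0110,1-110,1011-
  23 | 10-11,1011-
  24 | 1-00-,110-0
  25 | -1001,1-00-
  30 | 1-110,11-10
Essential prime implicants: -0011, -0110, 011-1, 1-00-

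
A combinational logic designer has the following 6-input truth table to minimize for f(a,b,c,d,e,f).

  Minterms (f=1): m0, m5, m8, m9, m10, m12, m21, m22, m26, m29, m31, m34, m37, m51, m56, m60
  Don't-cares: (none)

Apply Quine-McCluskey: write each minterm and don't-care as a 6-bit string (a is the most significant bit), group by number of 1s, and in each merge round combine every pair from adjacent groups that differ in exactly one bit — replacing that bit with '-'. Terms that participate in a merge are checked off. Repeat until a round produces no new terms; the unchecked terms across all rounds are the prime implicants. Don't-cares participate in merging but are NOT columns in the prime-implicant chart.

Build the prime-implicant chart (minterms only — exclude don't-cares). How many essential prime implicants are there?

10

[col 0] 000000*, 000101*, 001000*, 001001*, 001010*, 001100*, 010101*, 010110, 011010*, 011101*, 011111*, 100010, 100101*, 110011, 111000*, 111100*
[col 1] -00101, 0-0101, 0-1010, 00-000, 001-00, 0010-0, 00100-, 01-101, 0111-1, 111-00
Prime implicants: -00101, 0-0101, 0-1010, 00-000, 001-00, 0010-0, 00100-, 01-101, 010110, 0111-1, 100010, 110011, 111-00
PI chart (minterm → PIs covering it):
  0 | 00-000  (sole → essential)
  5 | -00101,0-0101
  8 | 00-000,001-00,0010-0,00100-
  9 | 00100-  (sole → essential)
  10 | 0-1010,0010-0
  12 | 001-00  (sole → essential)
  21 | 0-0101,01-101
  22 | 010110  (sole → essential)
  26 | 0-1010  (sole → essential)
  29 | 01-101,0111-1
  31 | 0111-1  (sole → essential)
  34 | 100010  (sole → essential)
  37 | -00101  (sole → essential)
  51 | 110011  (sole → essential)
  56 | 111-00  (sole → essential)
  60 | 111-00  (sole → essential)
Essential prime implicants: -00101, 0-1010, 00-000, 001-00, 00100-, 010110, 0111-1, 100010, 110011, 111-00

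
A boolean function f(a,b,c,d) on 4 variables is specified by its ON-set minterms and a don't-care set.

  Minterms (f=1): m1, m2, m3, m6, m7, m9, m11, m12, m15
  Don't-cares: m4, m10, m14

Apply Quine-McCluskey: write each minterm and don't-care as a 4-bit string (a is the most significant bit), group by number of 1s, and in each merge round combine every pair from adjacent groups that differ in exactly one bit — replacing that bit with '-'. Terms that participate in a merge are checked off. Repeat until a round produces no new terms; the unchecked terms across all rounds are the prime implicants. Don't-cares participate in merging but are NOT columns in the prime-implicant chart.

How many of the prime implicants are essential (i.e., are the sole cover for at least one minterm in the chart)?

3

size-2^0 implicants → 0001(✓)  0010(✓)  0011(✓)  0100(✓)  0110(✓)  0111(✓)  1001(✓)  1010(✓)  1011(✓)  1100(✓)  1110(✓)  1111(✓)
size-2^1 implicants → -001(✓)  -010(✓)  -011(✓)  -100(✓)  -110(✓)  -111(✓)  0-10(✓)  0-11(✓)  00-1(✓)  001-(✓)  01-0(✓)  011-(✓)  1-10(✓)  1-11(✓)  10-1(✓)  101-(✓)  11-0(✓)  111-(✓)
size-2^2 implicants → --10(✓)  --11(✓)  -0-1  -01-(✓)  -1-0  -11-(✓)  0-1-(✓)  1-1-(✓)
size-2^3 implicants → --1-
Unchecked terms (primes): --1-, -0-1, -1-0
Minterm coverage:
  m1 ⊆ -0-1 [E]
  m2 ⊆ --1- [E]
  m3 ⊆ --1-,-0-1
  m6 ⊆ --1-,-1-0
  m7 ⊆ --1- [E]
  m9 ⊆ -0-1 [E]
  m11 ⊆ --1-,-0-1
  m12 ⊆ -1-0 [E]
  m15 ⊆ --1- [E]
E = {--1-, -0-1, -1-0}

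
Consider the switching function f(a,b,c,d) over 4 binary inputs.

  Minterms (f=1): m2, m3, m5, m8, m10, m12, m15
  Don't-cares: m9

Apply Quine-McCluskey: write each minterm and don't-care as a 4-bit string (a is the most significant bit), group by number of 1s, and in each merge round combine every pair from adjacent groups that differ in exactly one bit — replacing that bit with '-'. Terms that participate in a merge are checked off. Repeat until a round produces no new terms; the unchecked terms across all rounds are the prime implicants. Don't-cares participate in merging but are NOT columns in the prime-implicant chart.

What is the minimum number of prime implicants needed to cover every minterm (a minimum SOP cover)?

5

[col 0] 0010*, 0011*, 0101, 1000*, 1001*, 1010*, 1100*, 1111
[col 1] -010, 001-, 1-00, 10-0, 100-
Prime implicants: -010, 001-, 0101, 1-00, 10-0, 100-, 1111
PI chart (minterm → PIs covering it):
  2 | -010,001-
  3 | 001-  (sole → essential)
  5 | 0101  (sole → essential)
  8 | 1-00,10-0,100-
  10 | -010,10-0
  12 | 1-00  (sole → essential)
  15 | 1111  (sole → essential)
Essential prime implicants: 001-, 0101, 1-00, 1111
Petrick residual → -010
Minimum SOP uses 5 PIs: b'cd' + a'b'c + a'bc'd + ac'd' + abcd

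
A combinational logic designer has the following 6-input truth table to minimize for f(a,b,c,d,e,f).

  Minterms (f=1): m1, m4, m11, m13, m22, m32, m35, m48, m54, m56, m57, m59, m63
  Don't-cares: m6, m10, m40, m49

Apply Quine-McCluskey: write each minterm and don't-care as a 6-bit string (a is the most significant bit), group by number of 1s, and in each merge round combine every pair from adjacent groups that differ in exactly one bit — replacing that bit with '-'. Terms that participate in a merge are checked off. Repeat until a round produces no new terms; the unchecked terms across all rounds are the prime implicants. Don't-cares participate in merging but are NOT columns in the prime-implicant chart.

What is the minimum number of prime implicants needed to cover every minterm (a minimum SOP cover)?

9

Round 0: 000001 000100✓ 000110✓ 001010✓ 001011✓ 001101 010110✓ 100000✓ 100011 101000✓ 110000✓ 110001✓ 110110✓ 111000✓ 111001✓ 111011✓ 111111✓
Round 1: -10110 0-0110 0001-0 00101- 1-0000✓ 1-1000✓ 10-000✓ 11-000✓ 11-001✓ 11000-✓ 111-11 1110-1 11100-✓
Round 2: 1--000 11-00-
PIs = {-10110, 0-0110, 000001, 0001-0, 00101-, 001101, 1--000, 100011, 11-00-, 111-11, 1110-1}
Coverage chart:
  m1: 000001 ←essential
  m4: 0001-0 ←essential
  m11: 00101- ←essential
  m13: 001101 ←essential
  m22: -10110,0-0110
  m32: 1--000 ←essential
  m35: 100011 ←essential
  m48: 1--000,11-00-
  m54: -10110 ←essential
  m56: 1--000,11-00-
  m57: 11-00-,1110-1
  m59: 111-11,1110-1
  m63: 111-11 ←essential
Essential: -10110, 000001, 0001-0, 00101-, 001101, 1--000, 100011, 111-11
Petrick residual → 11-00-
Min cover (9 terms): bc'def' + a'b'c'd'e'f + a'b'c'df' + a'b'cd'e + a'b'cde'f + ad'e'f' + ab'c'd'ef + abd'e' + abcef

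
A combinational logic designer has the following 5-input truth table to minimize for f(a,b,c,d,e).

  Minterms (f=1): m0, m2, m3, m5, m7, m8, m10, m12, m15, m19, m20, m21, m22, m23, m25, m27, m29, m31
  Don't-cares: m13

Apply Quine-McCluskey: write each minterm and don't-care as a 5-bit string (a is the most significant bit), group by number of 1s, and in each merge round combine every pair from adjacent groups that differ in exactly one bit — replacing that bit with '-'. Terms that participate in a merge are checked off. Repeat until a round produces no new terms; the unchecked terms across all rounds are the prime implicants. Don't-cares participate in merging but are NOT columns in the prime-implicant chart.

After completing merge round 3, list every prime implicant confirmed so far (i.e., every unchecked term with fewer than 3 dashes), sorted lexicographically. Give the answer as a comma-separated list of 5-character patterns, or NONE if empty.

size-2^0 implicants → 00000(✓)  00010(✓)  00011(✓)  00101(✓)  00111(✓)  01000(✓)  01010(✓)  01100(✓)  01101(✓)  01111(✓)  10011(✓)  10100(✓)  10101(✓)  10110(✓)  10111(✓)  11001(✓)  11011(✓)  11101(✓)  11111(✓)
size-2^1 implicants → -0011(✓)  -0101(✓)  -0111(✓)  -1101(✓)  -1111(✓)  0-000(✓)  0-010(✓)  0-101(✓)  0-111(✓)  00-11(✓)  000-0(✓)  0001-  001-1(✓)  01-00  010-0(✓)  011-1(✓)  0110-  1-011(✓)  1-101(✓)  1-111(✓)  10-11(✓)  101-0(✓)  101-1(✓)  1010-(✓)  1011-(✓)  11-01(✓)  11-11(✓)  110-1(✓)  111-1(✓)
size-2^2 implicants → --101(✓)  --111(✓)  -0-11  -01-1(✓)  -11-1(✓)  0-0-0  0-1-1(✓)  1--11  1-1-1(✓)  101--  11--1
size-2^3 implicants → --1-1
Unchecked terms (primes): --1-1, -0-11, 0-0-0, 0001-, 01-00, 0110-, 1--11, 101--, 11--1

-0-11, 0-0-0, 0001-, 01-00, 0110-, 1--11, 101--, 11--1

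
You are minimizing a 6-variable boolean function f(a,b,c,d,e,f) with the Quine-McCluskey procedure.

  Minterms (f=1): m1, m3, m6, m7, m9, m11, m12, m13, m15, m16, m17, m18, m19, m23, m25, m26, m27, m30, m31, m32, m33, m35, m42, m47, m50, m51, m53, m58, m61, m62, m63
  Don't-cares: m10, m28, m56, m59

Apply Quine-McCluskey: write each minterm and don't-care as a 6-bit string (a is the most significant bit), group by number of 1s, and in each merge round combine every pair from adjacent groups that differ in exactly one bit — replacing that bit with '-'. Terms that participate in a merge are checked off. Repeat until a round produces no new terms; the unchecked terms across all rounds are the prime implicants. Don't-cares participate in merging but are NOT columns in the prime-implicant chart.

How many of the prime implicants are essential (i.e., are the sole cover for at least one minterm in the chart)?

10

Round 0: 000001✓ 000011✓ 000110✓ 000111✓ 001001✓ 001010✓ 001011✓ 001100✓ 001101✓ 001111✓ 010000✓ 010001✓ 010010✓ 010011✓ 010111✓ 011001✓ 011010✓ 011011✓ 011100✓ 011110✓ 011111✓ 100000✓ 100001✓ 100011✓ 101010✓ 101111✓ 110010✓ 110011✓ 110101✓ 111000✓ 111010✓ 111011✓ 111101✓ 111110✓ 111111✓
Round 1: -00001✓ -00011✓ -01010✓ -01111✓ -10010✓ -10011✓ -11010✓ -11011✓ -11110✓ -11111✓ 0-0001✓ 0-0011✓ 0-0111✓ 0-1001✓ 0-1010✓ 0-1011✓ 0-1100 0-1111✓ 00-001✓ 00-011✓ 00-111✓ 000-11✓ 0000-1✓ 00011- 001-01✓ 001-11✓ 0010-1✓ 00101-✓ 0011-1✓ 00110- 01-001✓ 01-010✓ 01-011✓ 01-111✓ 010-11✓ 0100-0✓ 0100-1✓ 01000-✓ 01001-✓ 011-10✓ 011-11✓ 0110-1✓ 01101-✓ 0111-0 01111-✓ 1-0011✓ 1-1010✓ 1-1111✓ 1000-1✓ 10000- 11-010✓ 11-011✓ 11-101 11001-✓ 111-10✓ 111-11✓ 1110-0 11101-✓ 1111-1 11111-✓
Round 2: --0011 --1010 --1111 -000-1 -1-010✓ -1-011✓ -1001-✓ -11-10✓ -11-11✓ -1101-✓ -1111-✓ 0--001✓ 0--011✓ 0--111✓ 0-0-11✓ 0-00-1✓ 0-1-11✓ 0-10-1✓ 0-101- 00--11✓ 00-0-1✓ 001--1 01--11✓ 01-0-1✓ 01-01-✓ 0100-- 011-1-✓ 11-01-✓ 111-1-✓
Round 3: -1-01- -11-1- 0---11 0--0-1
PIs = {--0011, --1010, --1111, -000-1, -1-01-, -11-1-, 0---11, 0--0-1, 0-101-, 0-1100, 00011-, 001--1, 00110-, 0100--, 0111-0, 10000-, 11-101, 1110-0, 1111-1}
Coverage chart:
  m1: -000-1,0--0-1
  m3: --0011,-000-1,0---11,0--0-1
  m6: 00011- ←essential
  m7: 0---11,00011-
  m9: 0--0-1,001--1
  m11: 0---11,0--0-1,0-101-,001--1
  m12: 0-1100,00110-
  m13: 001--1,00110-
  m15: --1111,0---11,001--1
  m16: 0100-- ←essential
  m17: 0--0-1,0100--
  m18: -1-01-,0100--
  m19: --0011,-1-01-,0---11,0--0-1,0100--
  m23: 0---11 ←essential
  m25: 0--0-1 ←essential
  m26: --1010,-1-01-,-11-1-,0-101-
  m27: -1-01-,-11-1-,0---11,0--0-1,0-101-
  m30: -11-1-,0111-0
  m31: --1111,-11-1-,0---11
  m32: 10000- ←essential
  m33: -000-1,10000-
  m35: --0011,-000-1
  m42: --1010 ←essential
  m47: --1111 ←essential
  m50: -1-01- ←essential
  m51: --0011,-1-01-
  m53: 11-101 ←essential
  m58: --1010,-1-01-,-11-1-,1110-0
  m61: 11-101,1111-1
  m62: -11-1- ←essential
  m63: --1111,-11-1-,1111-1
Essential: --1010, --1111, -1-01-, -11-1-, 0---11, 0--0-1, 00011-, 0100--, 10000-, 11-101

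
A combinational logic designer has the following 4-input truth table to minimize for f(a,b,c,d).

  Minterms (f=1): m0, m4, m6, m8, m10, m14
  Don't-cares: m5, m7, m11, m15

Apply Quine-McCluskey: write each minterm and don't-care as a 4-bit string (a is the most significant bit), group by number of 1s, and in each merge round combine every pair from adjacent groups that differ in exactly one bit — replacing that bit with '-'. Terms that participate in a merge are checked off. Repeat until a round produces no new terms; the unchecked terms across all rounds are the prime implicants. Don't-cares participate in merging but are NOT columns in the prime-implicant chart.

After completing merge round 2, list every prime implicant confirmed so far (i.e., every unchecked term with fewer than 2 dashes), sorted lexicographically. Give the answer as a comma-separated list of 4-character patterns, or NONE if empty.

size-2^0 implicants → 0000(✓)  0100(✓)  0101(✓)  0110(✓)  0111(✓)  1000(✓)  1010(✓)  1011(✓)  1110(✓)  1111(✓)
size-2^1 implicants → -000  -110(✓)  -111(✓)  0-00  01-0(✓)  01-1(✓)  010-(✓)  011-(✓)  1-10(✓)  1-11(✓)  10-0  101-(✓)  111-(✓)
size-2^2 implicants → -11-  01--  1-1-
Unchecked terms (primes): -000, -11-, 0-00, 01--, 1-1-, 10-0

-000, 0-00, 10-0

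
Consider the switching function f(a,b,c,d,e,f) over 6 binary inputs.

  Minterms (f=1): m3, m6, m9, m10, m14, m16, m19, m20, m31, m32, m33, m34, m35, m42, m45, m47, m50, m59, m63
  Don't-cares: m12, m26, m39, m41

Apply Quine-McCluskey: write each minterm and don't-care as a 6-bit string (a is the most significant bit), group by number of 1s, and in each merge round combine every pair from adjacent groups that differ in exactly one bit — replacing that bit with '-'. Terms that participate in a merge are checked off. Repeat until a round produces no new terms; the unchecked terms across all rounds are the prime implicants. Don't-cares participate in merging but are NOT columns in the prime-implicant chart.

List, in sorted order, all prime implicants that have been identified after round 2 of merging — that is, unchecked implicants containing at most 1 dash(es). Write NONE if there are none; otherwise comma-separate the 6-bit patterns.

-00011, -01001, -01010, -11111, 0-0011, 0-1010, 00-110, 001-10, 0011-0, 010-00, 1-0010, 1-1111, 10-001, 10-010, 10-111, 100-11, 101-01, 1011-1, 111-11

[col 0] 000011*, 000110*, 001001*, 001010*, 001100*, 001110*, 010000*, 010011*, 010100*, 011010*, 011111*, 100000*, 100001*, 100010*, 100011*, 100111*, 101001*, 101010*, 101101*, 101111*, 110010*, 111011*, 111111*
[col 1] -00011, -01001, -01010, -11111, 0-0011, 0-1010, 00-110, 001-10, 0011-0, 010-00, 1-0010, 1-1111, 10-001, 10-010, 10-111, 100-11, 1000-0*, 1000-1*, 10000-*, 10001-*, 101-01, 1011-1, 111-11
[col 2] 1000--
Prime implicants: -00011, -01001, -01010, -11111, 0-0011, 0-1010, 00-110, 001-10, 0011-0, 010-00, 1-0010, 1-1111, 10-001, 10-010, 10-111, 100-11, 1000--, 101-01, 1011-1, 111-11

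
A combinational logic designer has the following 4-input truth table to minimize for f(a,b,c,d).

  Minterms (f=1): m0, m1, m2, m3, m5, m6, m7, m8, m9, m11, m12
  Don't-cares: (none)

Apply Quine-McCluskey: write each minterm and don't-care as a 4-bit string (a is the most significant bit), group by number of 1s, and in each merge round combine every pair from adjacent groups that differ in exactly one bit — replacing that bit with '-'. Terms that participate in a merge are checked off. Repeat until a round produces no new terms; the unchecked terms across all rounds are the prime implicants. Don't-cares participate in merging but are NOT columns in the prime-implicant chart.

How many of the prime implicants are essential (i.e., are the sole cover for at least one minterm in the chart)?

4

[col 0] 0000*, 0001*, 0010*, 0011*, 0101*, 0110*, 0111*, 1000*, 1001*, 1011*, 1100*
[col 1] -000*, -001*, -011*, 0-01*, 0-10*, 0-11*, 00-0*, 00-1*, 000-*, 001-*, 01-1*, 011-*, 1-00, 10-1*, 100-*
[col 2] -0-1, -00-, 0--1, 0-1-, 00--
Prime implicants: -0-1, -00-, 0--1, 0-1-, 00--, 1-00
PI chart (minterm → PIs covering it):
  0 | -00-,00--
  1 | -0-1,-00-,0--1,00--
  2 | 0-1-,00--
  3 | -0-1,0--1,0-1-,00--
  5 | 0--1  (sole → essential)
  6 | 0-1-  (sole → essential)
  7 | 0--1,0-1-
  8 | -00-,1-00
  9 | -0-1,-00-
  11 | -0-1  (sole → essential)
  12 | 1-00  (sole → essential)
Essential prime implicants: -0-1, 0--1, 0-1-, 1-00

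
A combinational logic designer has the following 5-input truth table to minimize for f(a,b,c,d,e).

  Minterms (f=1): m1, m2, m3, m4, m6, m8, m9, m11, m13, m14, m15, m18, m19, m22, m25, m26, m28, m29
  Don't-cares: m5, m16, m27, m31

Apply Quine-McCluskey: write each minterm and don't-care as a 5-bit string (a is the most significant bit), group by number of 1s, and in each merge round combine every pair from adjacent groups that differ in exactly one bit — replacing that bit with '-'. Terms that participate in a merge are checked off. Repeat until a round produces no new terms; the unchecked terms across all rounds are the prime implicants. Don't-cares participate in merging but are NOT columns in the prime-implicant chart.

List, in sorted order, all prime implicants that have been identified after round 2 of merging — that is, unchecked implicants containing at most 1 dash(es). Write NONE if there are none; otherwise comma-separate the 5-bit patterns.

0-110, 001-0, 0010-, 0100-, 0111-, 100-0, 1110-

Round 0: 00001✓ 00010✓ 00011✓ 00100✓ 00101✓ 00110✓ 01000✓ 01001✓ 01011✓ 01101✓ 01110✓ 01111✓ 10000✓ 10010✓ 10011✓ 10110✓ 11001✓ 11010✓ 11011✓ 11100✓ 11101✓ 11111✓
Round 1: -0010✓ -0011✓ -0110✓ -1001✓ -1011✓ -1101✓ -1111✓ 0-001✓ 0-011✓ 0-101✓ 0-110 00-01✓ 00-10✓ 000-1✓ 0001-✓ 001-0 0010- 01-01✓ 01-11✓ 010-1✓ 0100- 011-1✓ 0111- 1-010✓ 1-011✓ 10-10✓ 100-0 1001-✓ 11-01✓ 11-11✓ 110-1✓ 1101-✓ 111-1✓ 1110-
Round 2: --011 -0-10 -001- -1-01✓ -1-11✓ -10-1✓ -11-1✓ 0--01 0-0-1 01--1✓ 1-01- 11--1✓
Round 3: -1--1
PIs = {--011, -0-10, -001-, -1--1, 0--01, 0-0-1, 0-110, 001-0, 0010-, 0100-, 0111-, 1-01-, 100-0, 1110-}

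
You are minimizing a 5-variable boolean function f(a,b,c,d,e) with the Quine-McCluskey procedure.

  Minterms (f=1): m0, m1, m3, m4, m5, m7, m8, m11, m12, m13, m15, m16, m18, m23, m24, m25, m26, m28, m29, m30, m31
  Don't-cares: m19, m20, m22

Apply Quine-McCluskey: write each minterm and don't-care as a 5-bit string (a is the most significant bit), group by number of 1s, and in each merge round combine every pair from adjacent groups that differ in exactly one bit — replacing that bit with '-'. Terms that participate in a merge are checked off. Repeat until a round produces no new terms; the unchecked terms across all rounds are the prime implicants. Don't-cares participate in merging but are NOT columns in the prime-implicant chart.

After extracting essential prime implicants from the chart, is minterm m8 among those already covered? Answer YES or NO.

YES

[col 0] 00000*, 00001*, 00011*, 00100*, 00101*, 00111*, 01000*, 01011*, 01100*, 01101*, 01111*, 10000*, 10010*, 10011*, 10100*, 10110*, 10111*, 11000*, 11001*, 11010*, 11100*, 11101*, 11110*, 11111*
[col 1] -0000*, -0011*, -0100*, -0111*, -1000*, -1100*, -1101*, -1111*, 0-000*, 0-011*, 0-100*, 0-101*, 0-111*, 00-00*, 00-01*, 00-11*, 000-1*, 0000-*, 001-1*, 0010-*, 01-00*, 01-11*, 011-1*, 0110-*, 1-000*, 1-010*, 1-100*, 1-110*, 1-111*, 10-00*, 10-10*, 10-11*, 100-0*, 1001-*, 101-0*, 1011-*, 11-00*, 11-01*, 11-10*, 110-0*, 1100-*, 111-0*, 111-1*, 1110-*, 1111-*
[col 2] --000*, --100*, --111, -0-00*, -0-11, -1-00*, -11-1, -110-, 0--00*, 0--11, 0-1-1, 0-10-, 00--1, 00-0-, 1--00*, 1--10*, 1-0-0*, 1-1-0*, 1-11-, 10--0*, 10-1-, 11--0*, 11-0-, 111--
[col 3] ---00, 1---0
Prime implicants: ---00, --111, -0-11, -11-1, -110-, 0--11, 0-1-1, 0-10-, 00--1, 00-0-, 1---0, 1-11-, 10-1-, 11-0-, 111--
PI chart (minterm → PIs covering it):
  0 | ---00,00-0-
  1 | 00--1,00-0-
  3 | -0-11,0--11,00--1
  4 | ---00,0-10-,00-0-
  5 | 0-1-1,0-10-,00--1,00-0-
  7 | --111,-0-11,0--11,0-1-1,00--1
  8 | ---00  (sole → essential)
  11 | 0--11  (sole → essential)
  12 | ---00,-110-,0-10-
  13 | -11-1,-110-,0-1-1,0-10-
  15 | --111,-11-1,0--11,0-1-1
  16 | ---00,1---0
  18 | 1---0,10-1-
  23 | --111,-0-11,1-11-,10-1-
  24 | ---00,1---0,11-0-
  25 | 11-0-  (sole → essential)
  26 | 1---0  (sole → essential)
  28 | ---00,-110-,1---0,11-0-,111--
  29 | -11-1,-110-,11-0-,111--
  30 | 1---0,1-11-,111--
  31 | --111,-11-1,1-11-,111--
Essential prime implicants: ---00, 0--11, 1---0, 11-0-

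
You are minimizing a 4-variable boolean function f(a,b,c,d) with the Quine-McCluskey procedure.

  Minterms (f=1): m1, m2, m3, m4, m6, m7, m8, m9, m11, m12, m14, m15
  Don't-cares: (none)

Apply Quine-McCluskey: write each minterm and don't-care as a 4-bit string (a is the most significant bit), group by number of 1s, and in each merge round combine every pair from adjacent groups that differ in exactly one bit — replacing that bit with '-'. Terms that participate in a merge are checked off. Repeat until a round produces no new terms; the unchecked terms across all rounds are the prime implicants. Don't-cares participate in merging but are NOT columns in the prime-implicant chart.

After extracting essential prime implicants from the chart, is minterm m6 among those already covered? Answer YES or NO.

size-2^0 implicants → 0001(✓)  0010(✓)  0011(✓)  0100(✓)  0110(✓)  0111(✓)  1000(✓)  1001(✓)  1011(✓)  1100(✓)  1110(✓)  1111(✓)
size-2^1 implicants → -001(✓)  -011(✓)  -100(✓)  -110(✓)  -111(✓)  0-10(✓)  0-11(✓)  00-1(✓)  001-(✓)  01-0(✓)  011-(✓)  1-00  1-11(✓)  10-1(✓)  100-  11-0(✓)  111-(✓)
size-2^2 implicants → --11  -0-1  -1-0  -11-  0-1-
Unchecked terms (primes): --11, -0-1, -1-0, -11-, 0-1-, 1-00, 100-
Minterm coverage:
  m1 ⊆ -0-1 [E]
  m2 ⊆ 0-1- [E]
  m3 ⊆ --11,-0-1,0-1-
  m4 ⊆ -1-0 [E]
  m6 ⊆ -1-0,-11-,0-1-
  m7 ⊆ --11,-11-,0-1-
  m8 ⊆ 1-00,100-
  m9 ⊆ -0-1,100-
  m11 ⊆ --11,-0-1
  m12 ⊆ -1-0,1-00
  m14 ⊆ -1-0,-11-
  m15 ⊆ --11,-11-
E = {-0-1, -1-0, 0-1-}

YES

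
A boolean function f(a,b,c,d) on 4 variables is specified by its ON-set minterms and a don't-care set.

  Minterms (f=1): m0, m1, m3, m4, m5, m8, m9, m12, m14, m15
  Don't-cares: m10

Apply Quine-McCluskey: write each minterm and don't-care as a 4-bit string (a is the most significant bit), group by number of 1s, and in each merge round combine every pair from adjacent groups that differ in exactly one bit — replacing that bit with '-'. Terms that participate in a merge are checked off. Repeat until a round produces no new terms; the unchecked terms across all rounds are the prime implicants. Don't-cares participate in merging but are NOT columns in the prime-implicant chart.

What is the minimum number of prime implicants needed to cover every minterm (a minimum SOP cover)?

5

[col 0] 0000*, 0001*, 0011*, 0100*, 0101*, 1000*, 1001*, 1010*, 1100*, 1110*, 1111*
[col 1] -000*, -001*, -100*, 0-00*, 0-01*, 00-1, 000-*, 010-*, 1-00*, 1-10*, 10-0*, 100-*, 11-0*, 111-
[col 2] --00, -00-, 0-0-, 1--0
Prime implicants: --00, -00-, 0-0-, 00-1, 1--0, 111-
PI chart (minterm → PIs covering it):
  0 | --00,-00-,0-0-
  1 | -00-,0-0-,00-1
  3 | 00-1  (sole → essential)
  4 | --00,0-0-
  5 | 0-0-  (sole → essential)
  8 | --00,-00-,1--0
  9 | -00-  (sole → essential)
  12 | --00,1--0
  14 | 1--0,111-
  15 | 111-  (sole → essential)
Essential prime implicants: -00-, 0-0-, 00-1, 111-
Petrick residual → --00
Minimum SOP uses 5 PIs: c'd' + b'c' + a'c' + a'b'd + abc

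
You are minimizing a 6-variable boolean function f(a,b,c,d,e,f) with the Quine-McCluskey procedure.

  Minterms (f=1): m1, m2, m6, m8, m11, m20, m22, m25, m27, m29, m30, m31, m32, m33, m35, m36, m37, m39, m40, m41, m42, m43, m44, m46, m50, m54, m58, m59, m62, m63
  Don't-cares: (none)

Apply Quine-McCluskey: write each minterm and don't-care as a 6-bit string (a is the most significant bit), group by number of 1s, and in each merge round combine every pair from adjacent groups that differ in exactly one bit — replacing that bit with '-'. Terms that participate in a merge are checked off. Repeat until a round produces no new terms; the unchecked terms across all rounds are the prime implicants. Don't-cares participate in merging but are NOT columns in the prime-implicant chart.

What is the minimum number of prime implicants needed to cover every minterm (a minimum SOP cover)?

[col 0] 000001*, 000010*, 000110*, 001000*, 001011*, 010100*, 010110*, 011001*, 011011*, 011101*, 011110*, 011111*, 100000*, 100001*, 100011*, 100100*, 100101*, 100111*, 101000*, 101001*, 101010*, 101011*, 101100*, 101110*, 110010*, 110110*, 111010*, 111011*, 111110*, 111111*
[col 1] -00001, -01000, -01011*, -10110*, -11011*, -11110*, -11111*, 0-0110, 0-1011*, 000-10, 01-110*, 0101-0, 011-01*, 011-11*, 0110-1*, 0111-1*, 01111-*, 1-1010*, 1-1011*, 1-1110*, 10-000*, 10-001*, 10-011*, 10-100*, 100-00*, 100-01*, 100-11*, 1000-1*, 10000-*, 1001-1*, 10010-*, 101-00*, 101-10*, 1010-0*, 1010-1*, 10100-*, 10101-*, 1011-0*, 11-010*, 11-110*, 110-10*, 111-10*, 111-11*, 11101-*, 11111-*
[col 2] --1011, -1-110, -11-11, -1111-, 011--1, 1-1-10, 1-101-, 10--00, 10-0-1, 10-00-, 100--1, 100-0-, 101--0, 1010--, 11--10, 111-1-
Prime implicants: --1011, -00001, -01000, -1-110, -11-11, -1111-, 0-0110, 000-10, 0101-0, 011--1, 1-1-10, 1-101-, 10--00, 10-0-1, 10-00-, 100--1, 100-0-, 101--0, 1010--, 11--10, 111-1-
PI chart (minterm → PIs covering it):
  1 | -00001  (sole → essential)
  2 | 000-10  (sole → essential)
  6 | 0-0110,000-10
  8 | -01000  (sole → essential)
  11 | --1011  (sole → essential)
  20 | 0101-0  (sole → essential)
  22 | -1-110,0-0110,0101-0
  25 | 011--1  (sole → essential)
  27 | --1011,-11-11,011--1
  29 | 011--1  (sole → essential)
  30 | -1-110,-1111-
  31 | -11-11,-1111-,011--1
  32 | 10--00,10-00-,100-0-
  33 | -00001,10-0-1,10-00-,100--1,100-0-
  35 | 10-0-1,100--1
  36 | 10--00,100-0-
  37 | 100--1,100-0-
  39 | 100--1  (sole → essential)
  40 | -01000,10--00,10-00-,101--0,1010--
  41 | 10-0-1,10-00-,1010--
  42 | 1-1-10,1-101-,101--0,1010--
  43 | --1011,1-101-,10-0-1,1010--
  44 | 10--00,101--0
  46 | 1-1-10,101--0
  50 | 11--10  (sole → essential)
  54 | -1-110,11--10
  58 | 1-1-10,1-101-,11--10,111-1-
  59 | --1011,-11-11,1-101-,111-1-
  62 | -1-110,-1111-,1-1-10,11--10,111-1-
  63 | -11-11,-1111-,111-1-
Essential prime implicants: --1011, -00001, -01000, 000-10, 0101-0, 011--1, 100--1, 11--10
Petrick residual → -1111-, 1-1-10, 10--00, 10-0-1
Minimum SOP uses 12 PIs: cd'ef + b'c'd'e'f + b'cd'e'f' + bcde + a'b'c'ef' + a'bc'df' + a'bcf + acef' + ab'e'f' + ab'd'f + ab'c'f + abef'

12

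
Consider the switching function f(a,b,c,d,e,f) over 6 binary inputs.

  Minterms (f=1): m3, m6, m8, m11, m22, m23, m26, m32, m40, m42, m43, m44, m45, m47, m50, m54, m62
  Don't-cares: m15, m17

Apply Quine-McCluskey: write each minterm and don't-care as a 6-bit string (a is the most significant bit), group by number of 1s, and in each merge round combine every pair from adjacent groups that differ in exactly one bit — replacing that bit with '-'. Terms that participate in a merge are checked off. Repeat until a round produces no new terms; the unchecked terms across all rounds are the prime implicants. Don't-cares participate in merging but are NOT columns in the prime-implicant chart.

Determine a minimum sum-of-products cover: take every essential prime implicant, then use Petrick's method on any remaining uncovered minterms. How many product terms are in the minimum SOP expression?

11

size-2^0 implicants → 000011(✓)  000110(✓)  001000(✓)  001011(✓)  001111(✓)  010001  010110(✓)  010111(✓)  011010  100000(✓)  101000(✓)  101010(✓)  101011(✓)  101100(✓)  101101(✓)  101111(✓)  110010(✓)  110110(✓)  111110(✓)
size-2^1 implicants → -01000  -01011(✓)  -01111(✓)  -10110  0-0110  00-011  001-11(✓)  01011-  10-000  101-00  101-11(✓)  1010-0  10101-  1011-1  10110-  11-110  110-10
size-2^2 implicants → -01-11
Unchecked terms (primes): -01-11, -01000, -10110, 0-0110, 00-011, 010001, 01011-, 011010, 10-000, 101-00, 1010-0, 10101-, 1011-1, 10110-, 11-110, 110-10
Minterm coverage:
  m3 ⊆ 00-011 [E]
  m6 ⊆ 0-0110 [E]
  m8 ⊆ -01000 [E]
  m11 ⊆ -01-11,00-011
  m22 ⊆ -10110,0-0110,01011-
  m23 ⊆ 01011- [E]
  m26 ⊆ 011010 [E]
  m32 ⊆ 10-000 [E]
  m40 ⊆ -01000,10-000,101-00,1010-0
  m42 ⊆ 1010-0,10101-
  m43 ⊆ -01-11,10101-
  m44 ⊆ 101-00,10110-
  m45 ⊆ 1011-1,10110-
  m47 ⊆ -01-11,1011-1
  m50 ⊆ 110-10 [E]
  m54 ⊆ -10110,11-110,110-10
  m62 ⊆ 11-110 [E]
E = {-01000, 0-0110, 00-011, 01011-, 011010, 10-000, 11-110, 110-10}
Petrick residual → -01-11, 1010-0, 10110-
Cover = b'cef + b'cd'e'f' + a'c'def' + a'b'd'ef + a'bc'de + a'bcd'ef' + ab'd'e'f' + ab'cd'f' + ab'cde' + abdef' + abc'ef'  |cover|=11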